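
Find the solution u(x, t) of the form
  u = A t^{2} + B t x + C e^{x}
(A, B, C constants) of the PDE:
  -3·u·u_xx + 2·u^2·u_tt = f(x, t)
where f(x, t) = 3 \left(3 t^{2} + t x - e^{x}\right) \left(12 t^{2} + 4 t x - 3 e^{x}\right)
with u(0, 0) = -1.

Answer: u(x, t) = 3 t^{2} + t x - e^{x}

Derivation:
Substitute the ansatz u = A t^{2} + B t x + C e^{x} into the left-hand side.
Derivatives of the ansatz:
  u_xx = C e^{x}
  u_tt = 2 A
Term by term:
  -3·u·u_xx = - 3 A C t^{2} e^{x} - 3 B C t x e^{x} - 3 C^{2} e^{2 x}
  2·u^2·u_tt = 4 A^{3} t^{4} + 8 A^{2} B t^{3} x + 8 A^{2} C t^{2} e^{x} + 4 A B^{2} t^{2} x^{2} + 8 A B C t x e^{x} + 4 A C^{2} e^{2 x}
So the left-hand side equals
  4 A^{3} t^{4} + 8 A^{2} B t^{3} x + 8 A^{2} C t^{2} e^{x} + 4 A B^{2} t^{2} x^{2} + 8 A B C t x e^{x} + 4 A C^{2} e^{2 x} - 3 A C t^{2} e^{x} - 3 B C t x e^{x} - 3 C^{2} e^{2 x}
This must equal f(x, t) identically; expanded, f = 108 t^{4} + 72 t^{3} x + 12 t^{2} x^{2} - 63 t^{2} e^{x} - 21 t x e^{x} + 9 e^{2 x}.
Matching coefficients of the independent functions:
  [t^{4}]:  4 A^{3} = 108
  [t^{2} x^{2}]:  4 A B^{2} = 12
  [t^{2} e^{x}]:  8 A^{2} C - 3 A C = -63
  [t^{3} x]:  8 A^{2} B = 72
  [t x e^{x}]:  8 A B C - 3 B C = -21
  [e^{2 x}]:  4 A C^{2} - 3 C^{2} = 9
Solving: A = 3, B = 1, C = -1.
Check against the point condition:
  u(0, 0) = -1  ⟹  C = -1  ✓
Hence u(x, t) = 3 t^{2} + t x - e^{x}.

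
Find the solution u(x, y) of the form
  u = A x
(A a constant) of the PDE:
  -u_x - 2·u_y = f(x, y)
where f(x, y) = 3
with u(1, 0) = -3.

Substitute the ansatz u = A x into the left-hand side.
Derivatives of the ansatz:
  u_x = A
  u_y = 0
Term by term:
  -u_x = - A
  -2·u_y = 0
So the left-hand side equals
  - A
This must equal f(x, y) = 3 identically.
Matching coefficients of the independent functions:
  [constant term]:  - A = 3
Solving: A = -3.
Check against the point condition:
  u(1, 0) = -3  ⟹  A = -3  ✓
Hence u(x, y) = - 3 x.

Answer: u(x, y) = - 3 x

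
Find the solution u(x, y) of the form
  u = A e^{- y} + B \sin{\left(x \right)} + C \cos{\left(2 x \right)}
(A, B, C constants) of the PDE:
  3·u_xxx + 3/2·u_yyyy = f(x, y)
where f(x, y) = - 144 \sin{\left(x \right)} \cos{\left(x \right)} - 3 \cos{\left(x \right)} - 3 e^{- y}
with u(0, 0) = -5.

Substitute the ansatz u = A e^{- y} + B \sin{\left(x \right)} + C \cos{\left(2 x \right)} into the left-hand side.
Derivatives of the ansatz:
  u_xxx = - B \cos{\left(x \right)} + 8 C \sin{\left(2 x \right)}
  u_yyyy = A e^{- y}
Term by term:
  3·u_xxx = - 3 B \cos{\left(x \right)} + 24 C \sin{\left(2 x \right)}
  3/2·u_yyyy = \frac{3 A e^{- y}}{2}
So the left-hand side equals
  \frac{3 A e^{- y}}{2} - 3 B \cos{\left(x \right)} + 24 C \sin{\left(2 x \right)}
This must equal f(x, y) identically; expanded, f = - 72 \sin{\left(2 x \right)} - 3 \cos{\left(x \right)} - 3 e^{- y}.
Matching coefficients of the independent functions:
  [e^{- y}]:  \frac{3 A}{2} = -3
  [\sin{\left(2 x \right)}]:  24 C = -72
  [\cos{\left(x \right)}]:  - 3 B = -3
Solving: A = -2, B = 1, C = -3.
Check against the point condition:
  u(0, 0) = -5  ⟹  A + C = -5  ✓
Hence u(x, y) = \sin{\left(x \right)} - 3 \cos{\left(2 x \right)} - 2 e^{- y}.

Answer: u(x, y) = \sin{\left(x \right)} - 3 \cos{\left(2 x \right)} - 2 e^{- y}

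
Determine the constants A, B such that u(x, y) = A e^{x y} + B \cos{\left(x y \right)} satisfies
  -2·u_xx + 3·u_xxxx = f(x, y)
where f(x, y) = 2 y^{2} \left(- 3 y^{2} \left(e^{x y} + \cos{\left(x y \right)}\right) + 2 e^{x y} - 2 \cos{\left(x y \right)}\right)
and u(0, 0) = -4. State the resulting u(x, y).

Substitute the ansatz u = A e^{x y} + B \cos{\left(x y \right)} into the left-hand side.
Derivatives of the ansatz:
  u_xx = A y^{2} e^{x y} - B y^{2} \cos{\left(x y \right)}
  u_xxxx = A y^{4} e^{x y} + B y^{4} \cos{\left(x y \right)}
Term by term:
  -2·u_xx = - 2 A y^{2} e^{x y} + 2 B y^{2} \cos{\left(x y \right)}
  3·u_xxxx = 3 A y^{4} e^{x y} + 3 B y^{4} \cos{\left(x y \right)}
So the left-hand side equals
  3 A y^{4} e^{x y} - 2 A y^{2} e^{x y} + 3 B y^{4} \cos{\left(x y \right)} + 2 B y^{2} \cos{\left(x y \right)}
This must equal f(x, y) identically; expanded, f = - 6 y^{4} e^{x y} - 6 y^{4} \cos{\left(x y \right)} + 4 y^{2} e^{x y} - 4 y^{2} \cos{\left(x y \right)}.
Matching coefficients of the independent functions:
  [y^{2} e^{x y}]:  - 2 A = 4
  [y^{2} \cos{\left(x y \right)}]:  2 B = -4
  [y^{4} e^{x y}]:  3 A = -6
  [y^{4} \cos{\left(x y \right)}]:  3 B = -6
Solving: A = -2, B = -2.
Check against the point condition:
  u(0, 0) = -4  ⟹  A + B = -4  ✓
Hence u(x, y) = - 2 e^{x y} - 2 \cos{\left(x y \right)}.

Answer: u(x, y) = - 2 e^{x y} - 2 \cos{\left(x y \right)}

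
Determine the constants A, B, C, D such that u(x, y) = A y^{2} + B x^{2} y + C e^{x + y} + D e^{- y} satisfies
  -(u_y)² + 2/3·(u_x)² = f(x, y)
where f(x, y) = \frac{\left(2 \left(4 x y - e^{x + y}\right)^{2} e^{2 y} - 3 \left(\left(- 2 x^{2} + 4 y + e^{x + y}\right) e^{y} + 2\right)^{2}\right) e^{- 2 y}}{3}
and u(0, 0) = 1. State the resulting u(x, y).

Substitute the ansatz u = A y^{2} + B x^{2} y + C e^{x + y} + D e^{- y} into the left-hand side.
Derivatives of the ansatz:
  u_y = 2 A y + B x^{2} + C e^{x} e^{y} - D e^{- y}
  u_x = 2 B x y + C e^{x} e^{y}
Term by term:
  -(u_y)² = - 4 A^{2} y^{2} - 4 A B x^{2} y - 4 A C y e^{x} e^{y} + 4 A D y e^{- y} - B^{2} x^{4} - 2 B C x^{2} e^{x} e^{y} + 2 B D x^{2} e^{- y} - C^{2} e^{2 x} e^{2 y} + 2 C D e^{x} - D^{2} e^{- 2 y}
  2/3·(u_x)² = \frac{8 B^{2} x^{2} y^{2}}{3} + \frac{8 B C x y e^{x} e^{y}}{3} + \frac{2 C^{2} e^{2 x} e^{2 y}}{3}
So the left-hand side equals
  - 4 A^{2} y^{2} - 4 A B x^{2} y - 4 A C y e^{x} e^{y} + 4 A D y e^{- y} - B^{2} x^{4} + \frac{8 B^{2} x^{2} y^{2}}{3} - 2 B C x^{2} e^{x} e^{y} + \frac{8 B C x y e^{x} e^{y}}{3} + 2 B D x^{2} e^{- y} - \frac{C^{2} e^{2 x} e^{2 y}}{3} + 2 C D e^{x} - D^{2} e^{- 2 y}
This must equal f(x, y) identically; expanded, f = - 4 x^{4} + \frac{32 x^{2} y^{2}}{3} + 16 x^{2} y + 4 x^{2} e^{x} e^{y} + 8 x^{2} e^{- y} - \frac{16 x y e^{x} e^{y}}{3} - 16 y^{2} - 8 y e^{x} e^{y} - 16 y e^{- y} - \frac{e^{2 x} e^{2 y}}{3} - 4 e^{x} - 4 e^{- 2 y}.
Matching coefficients of the independent functions:
  [x^{4}]:  - B^{2} = -4
  [y^{2}]:  - 4 A^{2} = -16
  [x^{2} y]:  - 4 A B = 16
  [x^{2} y^{2}]:  \frac{8 B^{2}}{3} = \frac{32}{3}
  [x^{2} e^{- y}]:  2 B D = 8
  [y e^{- y}]:  4 A D = -16
  [e^{2 x} e^{2 y}]:  - \frac{C^{2}}{3} = - \frac{1}{3}
  [x^{2} e^{x} e^{y}]:  - 2 B C = 4
  [y e^{x} e^{y}]:  - 4 A C = -8
  [x y e^{x} e^{y}]:  \frac{8 B C}{3} = - \frac{16}{3}
  [e^{x}]:  2 C D = -4
  [e^{- 2 y}]:  - D^{2} = -4
These equations allow (A, B, C, D) = (-2, 2, -1, 2) or (2, -2, 1, -2).
Impose the point condition(s):
  u(0, 0) = 1  ⟹  C + D = 1
Only A = -2, B = 2, C = -1, D = 2 satisfies everything.
Hence u(x, y) = 2 x^{2} y - 2 y^{2} - e^{x + y} + 2 e^{- y}.

Answer: u(x, y) = 2 x^{2} y - 2 y^{2} - e^{x + y} + 2 e^{- y}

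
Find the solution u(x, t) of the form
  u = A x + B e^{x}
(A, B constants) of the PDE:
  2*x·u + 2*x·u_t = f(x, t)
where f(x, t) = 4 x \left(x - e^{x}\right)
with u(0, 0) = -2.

Substitute the ansatz u = A x + B e^{x} into the left-hand side.
Derivatives of the ansatz:
  u_t = 0
Term by term:
  2*x·u = 2 A x^{2} + 2 B x e^{x}
  2*x·u_t = 0
So the left-hand side equals
  2 A x^{2} + 2 B x e^{x}
This must equal f(x, t) identically; expanded, f = 4 x^{2} - 4 x e^{x}.
Matching coefficients of the independent functions:
  [x^{2}]:  2 A = 4
  [x e^{x}]:  2 B = -4
Solving: A = 2, B = -2.
Check against the point condition:
  u(0, 0) = -2  ⟹  B = -2  ✓
Hence u(x, t) = 2 x - 2 e^{x}.

Answer: u(x, t) = 2 x - 2 e^{x}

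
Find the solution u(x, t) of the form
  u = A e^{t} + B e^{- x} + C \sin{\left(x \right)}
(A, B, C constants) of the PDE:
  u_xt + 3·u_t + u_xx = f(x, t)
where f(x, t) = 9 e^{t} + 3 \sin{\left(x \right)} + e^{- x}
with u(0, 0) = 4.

Answer: u(x, t) = 3 e^{t} - 3 \sin{\left(x \right)} + e^{- x}

Derivation:
Substitute the ansatz u = A e^{t} + B e^{- x} + C \sin{\left(x \right)} into the left-hand side.
Derivatives of the ansatz:
  u_xt = 0
  u_t = A e^{t}
  u_xx = B e^{- x} - C \sin{\left(x \right)}
Term by term:
  u_xt = 0
  3·u_t = 3 A e^{t}
  u_xx = B e^{- x} - C \sin{\left(x \right)}
So the left-hand side equals
  3 A e^{t} + B e^{- x} - C \sin{\left(x \right)}
This must equal f(x, t) = 9 e^{t} + 3 \sin{\left(x \right)} + e^{- x} identically.
Matching coefficients of the independent functions:
  [e^{t}]:  3 A = 9
  [e^{- x}]:  B = 1
  [\sin{\left(x \right)}]:  - C = 3
Solving: A = 3, B = 1, C = -3.
Check against the point condition:
  u(0, 0) = 4  ⟹  A + B = 4  ✓
Hence u(x, t) = 3 e^{t} - 3 \sin{\left(x \right)} + e^{- x}.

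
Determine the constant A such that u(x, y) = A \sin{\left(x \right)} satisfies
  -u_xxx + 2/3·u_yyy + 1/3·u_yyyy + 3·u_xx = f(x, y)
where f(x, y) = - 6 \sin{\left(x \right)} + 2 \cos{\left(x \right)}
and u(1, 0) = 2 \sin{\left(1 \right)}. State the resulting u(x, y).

Substitute the ansatz u = A \sin{\left(x \right)} into the left-hand side.
Derivatives of the ansatz:
  u_xxx = - A \cos{\left(x \right)}
  u_yyy = 0
  u_yyyy = 0
  u_xx = - A \sin{\left(x \right)}
Term by term:
  -u_xxx = A \cos{\left(x \right)}
  2/3·u_yyy = 0
  1/3·u_yyyy = 0
  3·u_xx = - 3 A \sin{\left(x \right)}
So the left-hand side equals
  - 3 A \sin{\left(x \right)} + A \cos{\left(x \right)}
This must equal f(x, y) = - 6 \sin{\left(x \right)} + 2 \cos{\left(x \right)} identically.
Matching coefficients of the independent functions:
  [\sin{\left(x \right)}]:  - 3 A = -6
  [\cos{\left(x \right)}]:  A = 2
Solving: A = 2.
Check against the point condition:
  u(1, 0) = 2 \sin{\left(1 \right)}  ⟹  A \sin{\left(1 \right)} = 2 \sin{\left(1 \right)}  ✓
Hence u(x, y) = 2 \sin{\left(x \right)}.

Answer: u(x, y) = 2 \sin{\left(x \right)}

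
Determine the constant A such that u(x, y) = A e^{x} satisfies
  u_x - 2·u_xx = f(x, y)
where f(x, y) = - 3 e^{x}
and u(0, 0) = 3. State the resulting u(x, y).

Substitute the ansatz u = A e^{x} into the left-hand side.
Derivatives of the ansatz:
  u_x = A e^{x}
  u_xx = A e^{x}
Term by term:
  u_x = A e^{x}
  -2·u_xx = - 2 A e^{x}
So the left-hand side equals
  - A e^{x}
This must equal f(x, y) = - 3 e^{x} identically.
Matching coefficients of the independent functions:
  [e^{x}]:  - A = -3
Solving: A = 3.
Check against the point condition:
  u(0, 0) = 3  ⟹  A = 3  ✓
Hence u(x, y) = 3 e^{x}.

Answer: u(x, y) = 3 e^{x}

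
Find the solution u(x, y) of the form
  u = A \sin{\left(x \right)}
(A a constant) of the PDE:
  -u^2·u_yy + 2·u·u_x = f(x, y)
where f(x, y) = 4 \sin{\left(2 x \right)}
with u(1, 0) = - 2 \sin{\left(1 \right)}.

Answer: u(x, y) = - 2 \sin{\left(x \right)}

Derivation:
Substitute the ansatz u = A \sin{\left(x \right)} into the left-hand side.
Derivatives of the ansatz:
  u_yy = 0
  u_x = A \cos{\left(x \right)}
Term by term:
  -u^2·u_yy = 0
  2·u·u_x = 2 A^{2} \sin{\left(x \right)} \cos{\left(x \right)}
So the left-hand side equals
  2 A^{2} \sin{\left(x \right)} \cos{\left(x \right)}
This must equal f(x, y) identically; expanded, f = 8 \sin{\left(x \right)} \cos{\left(x \right)}.
Matching coefficients of the independent functions:
  [\sin{\left(x \right)} \cos{\left(x \right)}]:  2 A^{2} = 8
These equations allow (A) = (-2) or (2).
Impose the point condition(s):
  u(1, 0) = - 2 \sin{\left(1 \right)}  ⟹  A \sin{\left(1 \right)} = - 2 \sin{\left(1 \right)}
Only A = -2 satisfies everything.
Hence u(x, y) = - 2 \sin{\left(x \right)}.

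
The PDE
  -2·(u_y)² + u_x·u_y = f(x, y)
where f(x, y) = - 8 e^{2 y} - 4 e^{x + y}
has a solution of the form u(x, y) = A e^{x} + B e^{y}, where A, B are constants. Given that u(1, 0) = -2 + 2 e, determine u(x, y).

Substitute the ansatz u = A e^{x} + B e^{y} into the left-hand side.
Derivatives of the ansatz:
  u_y = B e^{y}
  u_x = A e^{x}
Term by term:
  -2·(u_y)² = - 2 B^{2} e^{2 y}
  u_x·u_y = A B e^{x} e^{y}
So the left-hand side equals
  A B e^{x} e^{y} - 2 B^{2} e^{2 y}
This must equal f(x, y) identically; expanded, f = - 4 e^{x} e^{y} - 8 e^{2 y}.
Matching coefficients of the independent functions:
  [e^{x} e^{y}]:  A B = -4
  [e^{2 y}]:  - 2 B^{2} = -8
These equations allow (A, B) = (-2, 2) or (2, -2).
Impose the point condition(s):
  u(1, 0) = -2 + 2 e  ⟹  e A + B = -2 + 2 e
Only A = 2, B = -2 satisfies everything.
Hence u(x, y) = 2 e^{x} - 2 e^{y}.

Answer: u(x, y) = 2 e^{x} - 2 e^{y}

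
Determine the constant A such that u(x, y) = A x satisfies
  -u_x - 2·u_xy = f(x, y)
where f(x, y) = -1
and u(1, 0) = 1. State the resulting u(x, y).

Answer: u(x, y) = x

Derivation:
Substitute the ansatz u = A x into the left-hand side.
Derivatives of the ansatz:
  u_x = A
  u_xy = 0
Term by term:
  -u_x = - A
  -2·u_xy = 0
So the left-hand side equals
  - A
This must equal f(x, y) = -1 identically.
Matching coefficients of the independent functions:
  [constant term]:  - A = -1
Solving: A = 1.
Check against the point condition:
  u(1, 0) = 1  ⟹  A = 1  ✓
Hence u(x, y) = x.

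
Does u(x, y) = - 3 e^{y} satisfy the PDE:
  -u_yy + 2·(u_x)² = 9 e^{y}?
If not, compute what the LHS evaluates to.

Evaluate each term of the left-hand side for u = - 3 e^{y}.
Derivatives:
  u_yy = - 3 e^{y}
  u_x = 0
Terms:
  -u_yy = 3 e^{y}
  2·(u_x)² = 0
Sum: LHS = 3 e^{y}
Given right-hand side: 9 e^{y}. Difference LHS − RHS = - 6 e^{y} ≠ 0, so u is not a solution.

Answer: No, the LHS evaluates to 3 e^{y}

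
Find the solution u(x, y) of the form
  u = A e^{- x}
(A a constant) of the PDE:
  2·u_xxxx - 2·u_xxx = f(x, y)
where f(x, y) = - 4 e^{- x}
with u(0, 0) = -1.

Substitute the ansatz u = A e^{- x} into the left-hand side.
Derivatives of the ansatz:
  u_xxxx = A e^{- x}
  u_xxx = - A e^{- x}
Term by term:
  2·u_xxxx = 2 A e^{- x}
  -2·u_xxx = 2 A e^{- x}
So the left-hand side equals
  4 A e^{- x}
This must equal f(x, y) = - 4 e^{- x} identically.
Matching coefficients of the independent functions:
  [e^{- x}]:  4 A = -4
Solving: A = -1.
Check against the point condition:
  u(0, 0) = -1  ⟹  A = -1  ✓
Hence u(x, y) = - e^{- x}.

Answer: u(x, y) = - e^{- x}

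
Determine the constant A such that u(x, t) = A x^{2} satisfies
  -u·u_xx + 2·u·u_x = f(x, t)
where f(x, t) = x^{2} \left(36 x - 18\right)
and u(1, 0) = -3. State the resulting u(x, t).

Substitute the ansatz u = A x^{2} into the left-hand side.
Derivatives of the ansatz:
  u_xx = 2 A
  u_x = 2 A x
Term by term:
  -u·u_xx = - 2 A^{2} x^{2}
  2·u·u_x = 4 A^{2} x^{3}
So the left-hand side equals
  4 A^{2} x^{3} - 2 A^{2} x^{2}
This must equal f(x, t) identically; expanded, f = 36 x^{3} - 18 x^{2}.
Matching coefficients of the independent functions:
  [x^{2}]:  - 2 A^{2} = -18
  [x^{3}]:  4 A^{2} = 36
These equations allow (A) = (-3) or (3).
Impose the point condition(s):
  u(1, 0) = -3  ⟹  A = -3
Only A = -3 satisfies everything.
Hence u(x, t) = - 3 x^{2}.

Answer: u(x, t) = - 3 x^{2}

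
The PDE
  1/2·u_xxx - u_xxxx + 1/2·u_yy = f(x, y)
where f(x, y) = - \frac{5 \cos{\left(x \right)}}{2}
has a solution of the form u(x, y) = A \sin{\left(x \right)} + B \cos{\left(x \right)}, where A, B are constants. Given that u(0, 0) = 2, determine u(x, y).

Substitute the ansatz u = A \sin{\left(x \right)} + B \cos{\left(x \right)} into the left-hand side.
Derivatives of the ansatz:
  u_xxx = - A \cos{\left(x \right)} + B \sin{\left(x \right)}
  u_xxxx = A \sin{\left(x \right)} + B \cos{\left(x \right)}
  u_yy = 0
Term by term:
  1/2·u_xxx = - \frac{A \cos{\left(x \right)}}{2} + \frac{B \sin{\left(x \right)}}{2}
  -u_xxxx = - A \sin{\left(x \right)} - B \cos{\left(x \right)}
  1/2·u_yy = 0
So the left-hand side equals
  - A \sin{\left(x \right)} - \frac{A \cos{\left(x \right)}}{2} + \frac{B \sin{\left(x \right)}}{2} - B \cos{\left(x \right)}
This must equal f(x, y) = - \frac{5 \cos{\left(x \right)}}{2} identically.
Matching coefficients of the independent functions:
  [\sin{\left(x \right)}]:  - A + \frac{B}{2} = 0
  [\cos{\left(x \right)}]:  - \frac{A}{2} - B = - \frac{5}{2}
Solving: A = 1, B = 2.
Check against the point condition:
  u(0, 0) = 2  ⟹  B = 2  ✓
Hence u(x, y) = \sin{\left(x \right)} + 2 \cos{\left(x \right)}.

Answer: u(x, y) = \sin{\left(x \right)} + 2 \cos{\left(x \right)}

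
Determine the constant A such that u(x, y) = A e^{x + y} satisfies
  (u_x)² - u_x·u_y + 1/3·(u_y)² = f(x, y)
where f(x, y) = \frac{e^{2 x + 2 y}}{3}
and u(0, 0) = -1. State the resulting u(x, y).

Substitute the ansatz u = A e^{x + y} into the left-hand side.
Derivatives of the ansatz:
  u_x = A e^{x} e^{y}
  u_y = A e^{x} e^{y}
Term by term:
  (u_x)² = A^{2} e^{2 x} e^{2 y}
  -u_x·u_y = - A^{2} e^{2 x} e^{2 y}
  1/3·(u_y)² = \frac{A^{2} e^{2 x} e^{2 y}}{3}
So the left-hand side equals
  \frac{A^{2} e^{2 x} e^{2 y}}{3}
This must equal f(x, y) identically; expanded, f = \frac{e^{2 x} e^{2 y}}{3}.
Matching coefficients of the independent functions:
  [e^{2 x} e^{2 y}]:  \frac{A^{2}}{3} = \frac{1}{3}
These equations allow (A) = (-1) or (1).
Impose the point condition(s):
  u(0, 0) = -1  ⟹  A = -1
Only A = -1 satisfies everything.
Hence u(x, y) = - e^{x + y}.

Answer: u(x, y) = - e^{x + y}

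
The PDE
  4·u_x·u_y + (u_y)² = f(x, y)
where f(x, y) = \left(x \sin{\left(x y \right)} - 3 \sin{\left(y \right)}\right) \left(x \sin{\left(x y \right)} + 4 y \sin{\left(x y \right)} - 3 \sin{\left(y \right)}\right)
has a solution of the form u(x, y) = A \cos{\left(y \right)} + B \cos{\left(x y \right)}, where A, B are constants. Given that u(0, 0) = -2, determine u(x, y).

Substitute the ansatz u = A \cos{\left(y \right)} + B \cos{\left(x y \right)} into the left-hand side.
Derivatives of the ansatz:
  u_x = - B y \sin{\left(x y \right)}
  u_y = - A \sin{\left(y \right)} - B x \sin{\left(x y \right)}
Term by term:
  4·u_x·u_y = 4 A B y \sin{\left(y \right)} \sin{\left(x y \right)} + 4 B^{2} x y \sin^{2}{\left(x y \right)}
  (u_y)² = A^{2} \sin^{2}{\left(y \right)} + 2 A B x \sin{\left(y \right)} \sin{\left(x y \right)} + B^{2} x^{2} \sin^{2}{\left(x y \right)}
So the left-hand side equals
  A^{2} \sin^{2}{\left(y \right)} + 2 A B x \sin{\left(y \right)} \sin{\left(x y \right)} + 4 A B y \sin{\left(y \right)} \sin{\left(x y \right)} + B^{2} x^{2} \sin^{2}{\left(x y \right)} + 4 B^{2} x y \sin^{2}{\left(x y \right)}
This must equal f(x, y) identically; expanded, f = x^{2} \sin^{2}{\left(x y \right)} + 4 x y \sin^{2}{\left(x y \right)} - 6 x \sin{\left(y \right)} \sin{\left(x y \right)} - 12 y \sin{\left(y \right)} \sin{\left(x y \right)} + 9 \sin^{2}{\left(y \right)}.
Matching coefficients of the independent functions:
  [x^{2} \sin^{2}{\left(x y \right)}]:  B^{2} = 1
  [x y \sin^{2}{\left(x y \right)}]:  4 B^{2} = 4
  [x \sin{\left(y \right)} \sin{\left(x y \right)}]:  2 A B = -6
  [y \sin{\left(y \right)} \sin{\left(x y \right)}]:  4 A B = -12
  [\sin^{2}{\left(y \right)}]:  A^{2} = 9
These equations allow (A, B) = (-3, 1) or (3, -1).
Impose the point condition(s):
  u(0, 0) = -2  ⟹  A + B = -2
Only A = -3, B = 1 satisfies everything.
Hence u(x, y) = - 3 \cos{\left(y \right)} + \cos{\left(x y \right)}.

Answer: u(x, y) = - 3 \cos{\left(y \right)} + \cos{\left(x y \right)}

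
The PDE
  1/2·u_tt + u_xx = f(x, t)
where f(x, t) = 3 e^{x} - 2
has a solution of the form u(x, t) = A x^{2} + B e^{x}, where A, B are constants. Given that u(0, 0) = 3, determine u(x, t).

Substitute the ansatz u = A x^{2} + B e^{x} into the left-hand side.
Derivatives of the ansatz:
  u_tt = 0
  u_xx = 2 A + B e^{x}
Term by term:
  1/2·u_tt = 0
  u_xx = 2 A + B e^{x}
So the left-hand side equals
  2 A + B e^{x}
This must equal f(x, t) = 3 e^{x} - 2 identically.
Matching coefficients of the independent functions:
  [constant term]:  2 A = -2
  [e^{x}]:  B = 3
Solving: A = -1, B = 3.
Check against the point condition:
  u(0, 0) = 3  ⟹  B = 3  ✓
Hence u(x, t) = - x^{2} + 3 e^{x}.

Answer: u(x, t) = - x^{2} + 3 e^{x}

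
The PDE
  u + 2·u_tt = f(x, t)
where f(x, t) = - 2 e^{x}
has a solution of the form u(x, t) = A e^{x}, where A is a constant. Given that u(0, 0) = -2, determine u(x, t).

Answer: u(x, t) = - 2 e^{x}

Derivation:
Substitute the ansatz u = A e^{x} into the left-hand side.
Derivatives of the ansatz:
  u_tt = 0
Term by term:
  u = A e^{x}
  2·u_tt = 0
So the left-hand side equals
  A e^{x}
This must equal f(x, t) = - 2 e^{x} identically.
Matching coefficients of the independent functions:
  [e^{x}]:  A = -2
Solving: A = -2.
Check against the point condition:
  u(0, 0) = -2  ⟹  A = -2  ✓
Hence u(x, t) = - 2 e^{x}.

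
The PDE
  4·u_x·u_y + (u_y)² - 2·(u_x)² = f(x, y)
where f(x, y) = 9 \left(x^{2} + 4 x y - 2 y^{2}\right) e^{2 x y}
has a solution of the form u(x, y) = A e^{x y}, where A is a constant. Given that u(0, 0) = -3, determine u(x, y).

Substitute the ansatz u = A e^{x y} into the left-hand side.
Derivatives of the ansatz:
  u_x = A y e^{x y}
  u_y = A x e^{x y}
Term by term:
  4·u_x·u_y = 4 A^{2} x y e^{2 x y}
  (u_y)² = A^{2} x^{2} e^{2 x y}
  -2·(u_x)² = - 2 A^{2} y^{2} e^{2 x y}
So the left-hand side equals
  A^{2} x^{2} e^{2 x y} + 4 A^{2} x y e^{2 x y} - 2 A^{2} y^{2} e^{2 x y}
This must equal f(x, y) identically; expanded, f = 9 x^{2} e^{2 x y} + 36 x y e^{2 x y} - 18 y^{2} e^{2 x y}.
Matching coefficients of the independent functions:
  [x^{2} e^{2 x y}]:  A^{2} = 9
  [y^{2} e^{2 x y}]:  - 2 A^{2} = -18
  [x y e^{2 x y}]:  4 A^{2} = 36
These equations allow (A) = (-3) or (3).
Impose the point condition(s):
  u(0, 0) = -3  ⟹  A = -3
Only A = -3 satisfies everything.
Hence u(x, y) = - 3 e^{x y}.

Answer: u(x, y) = - 3 e^{x y}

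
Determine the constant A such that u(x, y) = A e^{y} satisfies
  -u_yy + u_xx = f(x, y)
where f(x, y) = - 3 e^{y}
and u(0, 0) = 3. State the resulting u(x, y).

Substitute the ansatz u = A e^{y} into the left-hand side.
Derivatives of the ansatz:
  u_yy = A e^{y}
  u_xx = 0
Term by term:
  -u_yy = - A e^{y}
  u_xx = 0
So the left-hand side equals
  - A e^{y}
This must equal f(x, y) = - 3 e^{y} identically.
Matching coefficients of the independent functions:
  [e^{y}]:  - A = -3
Solving: A = 3.
Check against the point condition:
  u(0, 0) = 3  ⟹  A = 3  ✓
Hence u(x, y) = 3 e^{y}.

Answer: u(x, y) = 3 e^{y}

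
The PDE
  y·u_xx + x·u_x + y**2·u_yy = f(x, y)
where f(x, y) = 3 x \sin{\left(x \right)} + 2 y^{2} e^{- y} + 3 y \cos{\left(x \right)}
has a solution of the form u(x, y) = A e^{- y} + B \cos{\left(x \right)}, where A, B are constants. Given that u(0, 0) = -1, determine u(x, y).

Substitute the ansatz u = A e^{- y} + B \cos{\left(x \right)} into the left-hand side.
Derivatives of the ansatz:
  u_xx = - B \cos{\left(x \right)}
  u_x = - B \sin{\left(x \right)}
  u_yy = A e^{- y}
Term by term:
  y·u_xx = - B y \cos{\left(x \right)}
  x·u_x = - B x \sin{\left(x \right)}
  y**2·u_yy = A y^{2} e^{- y}
So the left-hand side equals
  A y^{2} e^{- y} - B x \sin{\left(x \right)} - B y \cos{\left(x \right)}
This must equal f(x, y) = 3 x \sin{\left(x \right)} + 2 y^{2} e^{- y} + 3 y \cos{\left(x \right)} identically.
Matching coefficients of the independent functions:
  [x \sin{\left(x \right)}, y \cos{\left(x \right)}]:  - B = 3
  [y^{2} e^{- y}]:  A = 2
Solving: A = 2, B = -3.
Check against the point condition:
  u(0, 0) = -1  ⟹  A + B = -1  ✓
Hence u(x, y) = - 3 \cos{\left(x \right)} + 2 e^{- y}.

Answer: u(x, y) = - 3 \cos{\left(x \right)} + 2 e^{- y}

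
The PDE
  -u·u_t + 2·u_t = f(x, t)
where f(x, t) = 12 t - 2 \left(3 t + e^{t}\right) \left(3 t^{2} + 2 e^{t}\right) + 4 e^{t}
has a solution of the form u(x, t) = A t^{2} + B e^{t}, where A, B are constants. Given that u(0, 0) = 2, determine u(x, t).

Substitute the ansatz u = A t^{2} + B e^{t} into the left-hand side.
Derivatives of the ansatz:
  u_t = 2 A t + B e^{t}
Term by term:
  -u·u_t = - 2 A^{2} t^{3} - A B t^{2} e^{t} - 2 A B t e^{t} - B^{2} e^{2 t}
  2·u_t = 4 A t + 2 B e^{t}
So the left-hand side equals
  - 2 A^{2} t^{3} - A B t^{2} e^{t} - 2 A B t e^{t} + 4 A t - B^{2} e^{2 t} + 2 B e^{t}
This must equal f(x, t) identically; expanded, f = - 18 t^{3} - 6 t^{2} e^{t} - 12 t e^{t} + 12 t - 4 e^{2 t} + 4 e^{t}.
Matching coefficients of the independent functions:
  [t]:  4 A = 12
  [t^{3}]:  - 2 A^{2} = -18
  [t e^{t}]:  - 2 A B = -12
  [t^{2} e^{t}]:  - A B = -6
  [e^{t}]:  2 B = 4
  [e^{2 t}]:  - B^{2} = -4
Solving: A = 3, B = 2.
Check against the point condition:
  u(0, 0) = 2  ⟹  B = 2  ✓
Hence u(x, t) = 3 t^{2} + 2 e^{t}.

Answer: u(x, t) = 3 t^{2} + 2 e^{t}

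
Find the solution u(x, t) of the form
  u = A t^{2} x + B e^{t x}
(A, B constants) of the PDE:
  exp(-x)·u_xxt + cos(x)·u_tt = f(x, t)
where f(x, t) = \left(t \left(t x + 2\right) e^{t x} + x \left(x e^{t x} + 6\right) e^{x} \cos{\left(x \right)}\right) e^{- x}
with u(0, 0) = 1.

Substitute the ansatz u = A t^{2} x + B e^{t x} into the left-hand side.
Derivatives of the ansatz:
  u_xxt = B t^{2} x e^{t x} + 2 B t e^{t x}
  u_tt = 2 A x + B x^{2} e^{t x}
Term by term:
  exp(-x)·u_xxt = B t^{2} x e^{- x} e^{t x} + 2 B t e^{- x} e^{t x}
  cos(x)·u_tt = 2 A x \cos{\left(x \right)} + B x^{2} e^{t x} \cos{\left(x \right)}
So the left-hand side equals
  2 A x \cos{\left(x \right)} + B t^{2} x e^{- x} e^{t x} + 2 B t e^{- x} e^{t x} + B x^{2} e^{t x} \cos{\left(x \right)}
This must equal f(x, t) identically; expanded, f = t^{2} x e^{- x} e^{t x} + 2 t e^{- x} e^{t x} + x^{2} e^{t x} \cos{\left(x \right)} + 6 x \cos{\left(x \right)}.
Matching coefficients of the independent functions:
  [x \cos{\left(x \right)}]:  2 A = 6
  [t e^{- x} e^{t x}]:  2 B = 2
  [x^{2} e^{t x} \cos{\left(x \right)}, t^{2} x e^{- x} e^{t x}]:  B = 1
Solving: A = 3, B = 1.
Check against the point condition:
  u(0, 0) = 1  ⟹  B = 1  ✓
Hence u(x, t) = 3 t^{2} x + e^{t x}.

Answer: u(x, t) = 3 t^{2} x + e^{t x}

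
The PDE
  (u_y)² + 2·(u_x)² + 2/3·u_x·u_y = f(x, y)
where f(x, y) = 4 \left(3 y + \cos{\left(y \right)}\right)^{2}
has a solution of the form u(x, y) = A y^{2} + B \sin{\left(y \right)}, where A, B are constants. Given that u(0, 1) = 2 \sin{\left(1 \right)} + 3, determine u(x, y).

Answer: u(x, y) = 3 y^{2} + 2 \sin{\left(y \right)}

Derivation:
Substitute the ansatz u = A y^{2} + B \sin{\left(y \right)} into the left-hand side.
Derivatives of the ansatz:
  u_y = 2 A y + B \cos{\left(y \right)}
  u_x = 0
Term by term:
  (u_y)² = 4 A^{2} y^{2} + 4 A B y \cos{\left(y \right)} + B^{2} \cos^{2}{\left(y \right)}
  2·(u_x)² = 0
  2/3·u_x·u_y = 0
So the left-hand side equals
  4 A^{2} y^{2} + 4 A B y \cos{\left(y \right)} + B^{2} \cos^{2}{\left(y \right)}
This must equal f(x, y) identically; expanded, f = 36 y^{2} + 24 y \cos{\left(y \right)} + 4 \cos^{2}{\left(y \right)}.
Matching coefficients of the independent functions:
  [y^{2}]:  4 A^{2} = 36
  [y \cos{\left(y \right)}]:  4 A B = 24
  [\cos^{2}{\left(y \right)}]:  B^{2} = 4
These equations allow (A, B) = (-3, -2) or (3, 2).
Impose the point condition(s):
  u(0, 1) = 2 \sin{\left(1 \right)} + 3  ⟹  A + B \sin{\left(1 \right)} = 2 \sin{\left(1 \right)} + 3
Only A = 3, B = 2 satisfies everything.
Hence u(x, y) = 3 y^{2} + 2 \sin{\left(y \right)}.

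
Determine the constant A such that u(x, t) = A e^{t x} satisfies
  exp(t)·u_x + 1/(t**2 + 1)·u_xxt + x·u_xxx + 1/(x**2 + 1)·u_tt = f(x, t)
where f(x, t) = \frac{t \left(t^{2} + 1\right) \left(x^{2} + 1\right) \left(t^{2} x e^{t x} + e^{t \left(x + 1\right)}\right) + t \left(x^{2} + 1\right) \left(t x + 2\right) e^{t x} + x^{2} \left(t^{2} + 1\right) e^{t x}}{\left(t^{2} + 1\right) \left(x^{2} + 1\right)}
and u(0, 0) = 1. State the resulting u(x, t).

Answer: u(x, t) = e^{t x}

Derivation:
Substitute the ansatz u = A e^{t x} into the left-hand side.
Derivatives of the ansatz:
  u_x = A t e^{t x}
  u_xxt = A t^{2} x e^{t x} + 2 A t e^{t x}
  u_xxx = A t^{3} e^{t x}
  u_tt = A x^{2} e^{t x}
Term by term:
  exp(t)·u_x = A t e^{t} e^{t x}
  1/(t**2 + 1)·u_xxt = \frac{A t^{2} x e^{t x}}{t^{2} + 1} + \frac{2 A t e^{t x}}{t^{2} + 1}
  x·u_xxx = A t^{3} x e^{t x}
  1/(x**2 + 1)·u_tt = \frac{A x^{2} e^{t x}}{x^{2} + 1}
So the left-hand side equals
  A t^{3} x e^{t x} + \frac{A t^{2} x e^{t x}}{t^{2} + 1} + A t e^{t} e^{t x} + \frac{2 A t e^{t x}}{t^{2} + 1} + \frac{A x^{2} e^{t x}}{x^{2} + 1}
This must equal f(x, t) identically; expanded, f = t^{3} x e^{t x} + \frac{t^{2} x e^{t x}}{t^{2} + 1} + t e^{t} e^{t x} + \frac{2 t e^{t x}}{t^{2} + 1} + \frac{x^{2} e^{t x}}{x^{2} + 1}.
Matching coefficients of the independent functions:
  [\frac{t e^{t x}}{t^{2} + 1}]:  2 A = 2
  [t e^{t} e^{t x}, t^{3} x e^{t x}, \frac{x^{2} e^{t x}}{x^{2} + 1}, \frac{t^{2} x e^{t x}}{t^{2} + 1}]:  A = 1
Solving: A = 1.
Check against the point condition:
  u(0, 0) = 1  ⟹  A = 1  ✓
Hence u(x, t) = e^{t x}.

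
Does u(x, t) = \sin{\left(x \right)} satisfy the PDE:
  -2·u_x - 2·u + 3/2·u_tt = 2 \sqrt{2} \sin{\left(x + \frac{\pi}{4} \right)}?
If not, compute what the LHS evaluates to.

Evaluate each term of the left-hand side for u = \sin{\left(x \right)}.
Derivatives:
  u_x = \cos{\left(x \right)}
  u_tt = 0
Terms:
  -2·u_x = - 2 \cos{\left(x \right)}
  -2·u = - 2 \sin{\left(x \right)}
  3/2·u_tt = 0
Sum: LHS = - 2 \sqrt{2} \sin{\left(x + \frac{\pi}{4} \right)}
Given right-hand side: 2 \sqrt{2} \sin{\left(x + \frac{\pi}{4} \right)}. Difference LHS − RHS = - 4 \sqrt{2} \sin{\left(x + \frac{\pi}{4} \right)} ≠ 0, so u is not a solution.

Answer: No, the LHS evaluates to - 2 \sqrt{2} \sin{\left(x + \frac{\pi}{4} \right)}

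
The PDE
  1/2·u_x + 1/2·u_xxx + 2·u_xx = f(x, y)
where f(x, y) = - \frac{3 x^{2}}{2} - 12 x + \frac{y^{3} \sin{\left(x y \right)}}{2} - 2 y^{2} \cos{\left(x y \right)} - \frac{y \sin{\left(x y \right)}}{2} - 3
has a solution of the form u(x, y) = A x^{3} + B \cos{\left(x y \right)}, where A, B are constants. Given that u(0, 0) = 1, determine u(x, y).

Substitute the ansatz u = A x^{3} + B \cos{\left(x y \right)} into the left-hand side.
Derivatives of the ansatz:
  u_x = 3 A x^{2} - B y \sin{\left(x y \right)}
  u_xxx = 6 A + B y^{3} \sin{\left(x y \right)}
  u_xx = 6 A x - B y^{2} \cos{\left(x y \right)}
Term by term:
  1/2·u_x = \frac{3 A x^{2}}{2} - \frac{B y \sin{\left(x y \right)}}{2}
  1/2·u_xxx = 3 A + \frac{B y^{3} \sin{\left(x y \right)}}{2}
  2·u_xx = 12 A x - 2 B y^{2} \cos{\left(x y \right)}
So the left-hand side equals
  \frac{3 A x^{2}}{2} + 12 A x + 3 A + \frac{B y^{3} \sin{\left(x y \right)}}{2} - 2 B y^{2} \cos{\left(x y \right)} - \frac{B y \sin{\left(x y \right)}}{2}
This must equal f(x, y) = - \frac{3 x^{2}}{2} - 12 x + \frac{y^{3} \sin{\left(x y \right)}}{2} - 2 y^{2} \cos{\left(x y \right)} - \frac{y \sin{\left(x y \right)}}{2} - 3 identically.
Matching coefficients of the independent functions:
  [constant term]:  3 A = -3
  [x]:  12 A = -12
  [x^{2}]:  \frac{3 A}{2} = - \frac{3}{2}
  [y \sin{\left(x y \right)}]:  - \frac{B}{2} = - \frac{1}{2}
  [y^{2} \cos{\left(x y \right)}]:  - 2 B = -2
  [y^{3} \sin{\left(x y \right)}]:  \frac{B}{2} = \frac{1}{2}
Solving: A = -1, B = 1.
Check against the point condition:
  u(0, 0) = 1  ⟹  B = 1  ✓
Hence u(x, y) = - x^{3} + \cos{\left(x y \right)}.

Answer: u(x, y) = - x^{3} + \cos{\left(x y \right)}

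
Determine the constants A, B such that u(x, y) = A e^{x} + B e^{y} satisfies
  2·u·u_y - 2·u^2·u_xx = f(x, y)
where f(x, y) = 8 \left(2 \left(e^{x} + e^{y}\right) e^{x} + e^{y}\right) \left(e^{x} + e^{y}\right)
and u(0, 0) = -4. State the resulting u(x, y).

Substitute the ansatz u = A e^{x} + B e^{y} into the left-hand side.
Derivatives of the ansatz:
  u_y = B e^{y}
  u_xx = A e^{x}
Term by term:
  2·u·u_y = 2 A B e^{x} e^{y} + 2 B^{2} e^{2 y}
  -2·u^2·u_xx = - 2 A^{3} e^{3 x} - 4 A^{2} B e^{2 x} e^{y} - 2 A B^{2} e^{x} e^{2 y}
So the left-hand side equals
  - 2 A^{3} e^{3 x} - 4 A^{2} B e^{2 x} e^{y} - 2 A B^{2} e^{x} e^{2 y} + 2 A B e^{x} e^{y} + 2 B^{2} e^{2 y}
This must equal f(x, y) identically; expanded, f = 16 e^{3 x} + 32 e^{2 x} e^{y} + 16 e^{x} e^{2 y} + 8 e^{x} e^{y} + 8 e^{2 y}.
Matching coefficients of the independent functions:
  [e^{x} e^{y}]:  2 A B = 8
  [e^{x} e^{2 y}]:  - 2 A B^{2} = 16
  [e^{2 x} e^{y}]:  - 4 A^{2} B = 32
  [e^{3 x}]:  - 2 A^{3} = 16
  [e^{2 y}]:  2 B^{2} = 8
Solving: A = -2, B = -2.
Check against the point condition:
  u(0, 0) = -4  ⟹  A + B = -4  ✓
Hence u(x, y) = - 2 e^{x} - 2 e^{y}.

Answer: u(x, y) = - 2 e^{x} - 2 e^{y}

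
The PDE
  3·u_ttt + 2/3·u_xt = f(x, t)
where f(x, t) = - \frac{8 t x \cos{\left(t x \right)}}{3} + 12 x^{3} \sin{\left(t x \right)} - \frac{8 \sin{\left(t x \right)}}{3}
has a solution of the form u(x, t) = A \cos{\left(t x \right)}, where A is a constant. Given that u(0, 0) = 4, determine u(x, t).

Substitute the ansatz u = A \cos{\left(t x \right)} into the left-hand side.
Derivatives of the ansatz:
  u_ttt = A x^{3} \sin{\left(t x \right)}
  u_xt = - A t x \cos{\left(t x \right)} - A \sin{\left(t x \right)}
Term by term:
  3·u_ttt = 3 A x^{3} \sin{\left(t x \right)}
  2/3·u_xt = - \frac{2 A t x \cos{\left(t x \right)}}{3} - \frac{2 A \sin{\left(t x \right)}}{3}
So the left-hand side equals
  - \frac{2 A t x \cos{\left(t x \right)}}{3} + 3 A x^{3} \sin{\left(t x \right)} - \frac{2 A \sin{\left(t x \right)}}{3}
This must equal f(x, t) = - \frac{8 t x \cos{\left(t x \right)}}{3} + 12 x^{3} \sin{\left(t x \right)} - \frac{8 \sin{\left(t x \right)}}{3} identically.
Matching coefficients of the independent functions:
  [x^{3} \sin{\left(t x \right)}]:  3 A = 12
  [t x \cos{\left(t x \right)}, \sin{\left(t x \right)}]:  - \frac{2 A}{3} = - \frac{8}{3}
Solving: A = 4.
Check against the point condition:
  u(0, 0) = 4  ⟹  A = 4  ✓
Hence u(x, t) = 4 \cos{\left(t x \right)}.

Answer: u(x, t) = 4 \cos{\left(t x \right)}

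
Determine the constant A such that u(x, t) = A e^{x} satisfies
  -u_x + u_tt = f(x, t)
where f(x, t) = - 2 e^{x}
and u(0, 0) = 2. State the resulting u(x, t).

Answer: u(x, t) = 2 e^{x}

Derivation:
Substitute the ansatz u = A e^{x} into the left-hand side.
Derivatives of the ansatz:
  u_x = A e^{x}
  u_tt = 0
Term by term:
  -u_x = - A e^{x}
  u_tt = 0
So the left-hand side equals
  - A e^{x}
This must equal f(x, t) = - 2 e^{x} identically.
Matching coefficients of the independent functions:
  [e^{x}]:  - A = -2
Solving: A = 2.
Check against the point condition:
  u(0, 0) = 2  ⟹  A = 2  ✓
Hence u(x, t) = 2 e^{x}.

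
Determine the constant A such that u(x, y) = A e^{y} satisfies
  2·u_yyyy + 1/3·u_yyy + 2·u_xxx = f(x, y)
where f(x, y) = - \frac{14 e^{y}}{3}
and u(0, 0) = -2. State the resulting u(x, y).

Substitute the ansatz u = A e^{y} into the left-hand side.
Derivatives of the ansatz:
  u_yyyy = A e^{y}
  u_yyy = A e^{y}
  u_xxx = 0
Term by term:
  2·u_yyyy = 2 A e^{y}
  1/3·u_yyy = \frac{A e^{y}}{3}
  2·u_xxx = 0
So the left-hand side equals
  \frac{7 A e^{y}}{3}
This must equal f(x, y) = - \frac{14 e^{y}}{3} identically.
Matching coefficients of the independent functions:
  [e^{y}]:  \frac{7 A}{3} = - \frac{14}{3}
Solving: A = -2.
Check against the point condition:
  u(0, 0) = -2  ⟹  A = -2  ✓
Hence u(x, y) = - 2 e^{y}.

Answer: u(x, y) = - 2 e^{y}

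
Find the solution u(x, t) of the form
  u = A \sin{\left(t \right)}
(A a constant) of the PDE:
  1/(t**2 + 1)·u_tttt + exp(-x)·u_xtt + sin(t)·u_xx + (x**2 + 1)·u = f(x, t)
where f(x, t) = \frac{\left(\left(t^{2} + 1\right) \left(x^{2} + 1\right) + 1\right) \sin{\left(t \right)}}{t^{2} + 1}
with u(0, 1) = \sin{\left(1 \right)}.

Substitute the ansatz u = A \sin{\left(t \right)} into the left-hand side.
Derivatives of the ansatz:
  u_tttt = A \sin{\left(t \right)}
  u_xtt = 0
  u_xx = 0
Term by term:
  1/(t**2 + 1)·u_tttt = \frac{A \sin{\left(t \right)}}{t^{2} + 1}
  exp(-x)·u_xtt = 0
  sin(t)·u_xx = 0
  (x**2 + 1)·u = A x^{2} \sin{\left(t \right)} + A \sin{\left(t \right)}
So the left-hand side equals
  A x^{2} \sin{\left(t \right)} + A \sin{\left(t \right)} + \frac{A \sin{\left(t \right)}}{t^{2} + 1}
This must equal f(x, t) identically; expanded, f = x^{2} \sin{\left(t \right)} + \sin{\left(t \right)} + \frac{\sin{\left(t \right)}}{t^{2} + 1}.
Matching coefficients of the independent functions:
  [x^{2} \sin{\left(t \right)}, \frac{\sin{\left(t \right)}}{t^{2} + 1}, \sin{\left(t \right)}]:  A = 1
Solving: A = 1.
Check against the point condition:
  u(0, 1) = \sin{\left(1 \right)}  ⟹  A \sin{\left(1 \right)} = \sin{\left(1 \right)}  ✓
Hence u(x, t) = \sin{\left(t \right)}.

Answer: u(x, t) = \sin{\left(t \right)}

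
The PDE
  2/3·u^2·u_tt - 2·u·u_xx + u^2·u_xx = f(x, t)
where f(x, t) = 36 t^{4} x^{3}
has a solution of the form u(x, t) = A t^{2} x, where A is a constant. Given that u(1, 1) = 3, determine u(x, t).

Answer: u(x, t) = 3 t^{2} x

Derivation:
Substitute the ansatz u = A t^{2} x into the left-hand side.
Derivatives of the ansatz:
  u_tt = 2 A x
  u_xx = 0
Term by term:
  2/3·u^2·u_tt = \frac{4 A^{3} t^{4} x^{3}}{3}
  -2·u·u_xx = 0
  u^2·u_xx = 0
So the left-hand side equals
  \frac{4 A^{3} t^{4} x^{3}}{3}
This must equal f(x, t) = 36 t^{4} x^{3} identically.
Matching coefficients of the independent functions:
  [t^{4} x^{3}]:  \frac{4 A^{3}}{3} = 36
Solving: A = 3.
Check against the point condition:
  u(1, 1) = 3  ⟹  A = 3  ✓
Hence u(x, t) = 3 t^{2} x.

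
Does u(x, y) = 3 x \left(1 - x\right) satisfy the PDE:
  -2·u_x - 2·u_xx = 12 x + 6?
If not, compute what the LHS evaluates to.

Evaluate each term of the left-hand side for u = 3 x \left(1 - x\right).
Derivatives:
  u_x = 3 - 6 x
  u_xx = -6
Terms:
  -2·u_x = 12 x - 6
  -2·u_xx = 12
Sum: LHS = 12 x + 6
This is exactly the given right-hand side, so u is a solution.

Answer: Yes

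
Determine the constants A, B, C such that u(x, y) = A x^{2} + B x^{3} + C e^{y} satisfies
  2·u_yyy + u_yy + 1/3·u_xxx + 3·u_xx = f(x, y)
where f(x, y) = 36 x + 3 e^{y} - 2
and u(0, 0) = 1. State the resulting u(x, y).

Substitute the ansatz u = A x^{2} + B x^{3} + C e^{y} into the left-hand side.
Derivatives of the ansatz:
  u_yyy = C e^{y}
  u_yy = C e^{y}
  u_xxx = 6 B
  u_xx = 2 A + 6 B x
Term by term:
  2·u_yyy = 2 C e^{y}
  u_yy = C e^{y}
  1/3·u_xxx = 2 B
  3·u_xx = 6 A + 18 B x
So the left-hand side equals
  6 A + 18 B x + 2 B + 3 C e^{y}
This must equal f(x, y) = 36 x + 3 e^{y} - 2 identically.
Matching coefficients of the independent functions:
  [constant term]:  6 A + 2 B = -2
  [x]:  18 B = 36
  [e^{y}]:  3 C = 3
Solving: A = -1, B = 2, C = 1.
Check against the point condition:
  u(0, 0) = 1  ⟹  C = 1  ✓
Hence u(x, y) = 2 x^{3} - x^{2} + e^{y}.

Answer: u(x, y) = 2 x^{3} - x^{2} + e^{y}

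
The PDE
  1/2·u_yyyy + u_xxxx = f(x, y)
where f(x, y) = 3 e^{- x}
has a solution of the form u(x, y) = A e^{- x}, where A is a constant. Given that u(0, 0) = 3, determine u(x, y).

Answer: u(x, y) = 3 e^{- x}

Derivation:
Substitute the ansatz u = A e^{- x} into the left-hand side.
Derivatives of the ansatz:
  u_yyyy = 0
  u_xxxx = A e^{- x}
Term by term:
  1/2·u_yyyy = 0
  u_xxxx = A e^{- x}
So the left-hand side equals
  A e^{- x}
This must equal f(x, y) = 3 e^{- x} identically.
Matching coefficients of the independent functions:
  [e^{- x}]:  A = 3
Solving: A = 3.
Check against the point condition:
  u(0, 0) = 3  ⟹  A = 3  ✓
Hence u(x, y) = 3 e^{- x}.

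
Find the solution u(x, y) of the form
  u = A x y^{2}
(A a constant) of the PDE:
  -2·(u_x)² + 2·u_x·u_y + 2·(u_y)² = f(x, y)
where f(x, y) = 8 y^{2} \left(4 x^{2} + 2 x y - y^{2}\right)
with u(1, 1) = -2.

Substitute the ansatz u = A x y^{2} into the left-hand side.
Derivatives of the ansatz:
  u_x = A y^{2}
  u_y = 2 A x y
Term by term:
  -2·(u_x)² = - 2 A^{2} y^{4}
  2·u_x·u_y = 4 A^{2} x y^{3}
  2·(u_y)² = 8 A^{2} x^{2} y^{2}
So the left-hand side equals
  8 A^{2} x^{2} y^{2} + 4 A^{2} x y^{3} - 2 A^{2} y^{4}
This must equal f(x, y) identically; expanded, f = 32 x^{2} y^{2} + 16 x y^{3} - 8 y^{4}.
Matching coefficients of the independent functions:
  [y^{4}]:  - 2 A^{2} = -8
  [x y^{3}]:  4 A^{2} = 16
  [x^{2} y^{2}]:  8 A^{2} = 32
These equations allow (A) = (-2) or (2).
Impose the point condition(s):
  u(1, 1) = -2  ⟹  A = -2
Only A = -2 satisfies everything.
Hence u(x, y) = - 2 x y^{2}.

Answer: u(x, y) = - 2 x y^{2}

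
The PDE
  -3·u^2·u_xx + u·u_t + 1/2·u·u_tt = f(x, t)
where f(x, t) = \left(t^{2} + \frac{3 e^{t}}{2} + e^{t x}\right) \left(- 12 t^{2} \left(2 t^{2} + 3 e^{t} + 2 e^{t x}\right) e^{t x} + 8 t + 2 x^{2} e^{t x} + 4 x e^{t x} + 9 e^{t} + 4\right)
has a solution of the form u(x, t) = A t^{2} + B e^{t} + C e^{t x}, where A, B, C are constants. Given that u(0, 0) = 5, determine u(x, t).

Substitute the ansatz u = A t^{2} + B e^{t} + C e^{t x} into the left-hand side.
Derivatives of the ansatz:
  u_xx = C t^{2} e^{t x}
  u_t = 2 A t + B e^{t} + C x e^{t x}
  u_tt = 2 A + B e^{t} + C x^{2} e^{t x}
Term by term:
  -3·u^2·u_xx = - 3 A^{2} C t^{6} e^{t x} - 6 A B C t^{4} e^{t} e^{t x} - 6 A C^{2} t^{4} e^{2 t x} - 3 B^{2} C t^{2} e^{2 t} e^{t x} - 6 B C^{2} t^{2} e^{t} e^{2 t x} - 3 C^{3} t^{2} e^{3 t x}
  u·u_t = 2 A^{2} t^{3} + A B t^{2} e^{t} + 2 A B t e^{t} + A C t^{2} x e^{t x} + 2 A C t e^{t x} + B^{2} e^{2 t} + B C x e^{t} e^{t x} + B C e^{t} e^{t x} + C^{2} x e^{2 t x}
  1/2·u·u_tt = A^{2} t^{2} + \frac{A B t^{2} e^{t}}{2} + A B e^{t} + \frac{A C t^{2} x^{2} e^{t x}}{2} + A C e^{t x} + \frac{B^{2} e^{2 t}}{2} + \frac{B C x^{2} e^{t} e^{t x}}{2} + \frac{B C e^{t} e^{t x}}{2} + \frac{C^{2} x^{2} e^{2 t x}}{2}
So the left-hand side equals
  - 3 A^{2} C t^{6} e^{t x} + 2 A^{2} t^{3} + A^{2} t^{2} - 6 A B C t^{4} e^{t} e^{t x} + \frac{3 A B t^{2} e^{t}}{2} + 2 A B t e^{t} + A B e^{t} - 6 A C^{2} t^{4} e^{2 t x} + \frac{A C t^{2} x^{2} e^{t x}}{2} + A C t^{2} x e^{t x} + 2 A C t e^{t x} + A C e^{t x} - 3 B^{2} C t^{2} e^{2 t} e^{t x} + \frac{3 B^{2} e^{2 t}}{2} - 6 B C^{2} t^{2} e^{t} e^{2 t x} + \frac{B C x^{2} e^{t} e^{t x}}{2} + B C x e^{t} e^{t x} + \frac{3 B C e^{t} e^{t x}}{2} - 3 C^{3} t^{2} e^{3 t x} + \frac{C^{2} x^{2} e^{2 t x}}{2} + C^{2} x e^{2 t x}
This must equal f(x, t) identically; expanded, f = - 24 t^{6} e^{t x} - 72 t^{4} e^{t} e^{t x} - 48 t^{4} e^{2 t x} + 8 t^{3} + 2 t^{2} x^{2} e^{t x} + 4 t^{2} x e^{t x} - 54 t^{2} e^{2 t} e^{t x} - 72 t^{2} e^{t} e^{2 t x} + 9 t^{2} e^{t} - 24 t^{2} e^{3 t x} + 4 t^{2} + 12 t e^{t} + 8 t e^{t x} + 3 x^{2} e^{t} e^{t x} + 2 x^{2} e^{2 t x} + 6 x e^{t} e^{t x} + 4 x e^{2 t x} + \frac{27 e^{2 t}}{2} + 9 e^{t} e^{t x} + 6 e^{t} + 4 e^{t x}.
Matching coefficients of the independent functions:
(each divided by its leading coefficient; functions giving the same equation are listed together)
  [t^{2}, t^{3}]:  A^{2} - 4 = 0
  [t e^{t}, t^{2} e^{t}, e^{t}]:  A B - 6 = 0
  [t e^{t x}, t^{2} x e^{t x}, t^{2} x^{2} e^{t x}, …]:  A C - 4 = 0
  [t^{2} e^{3 t x}]:  C^{3} - 8 = 0
  [t^{4} e^{2 t x}]:  A C^{2} - 8 = 0
  [t^{6} e^{t x}]:  A^{2} C - 8 = 0
  [x e^{2 t x}, x^{2} e^{2 t x}]:  C^{2} - 4 = 0
  [e^{t} e^{t x}, x e^{t} e^{t x}, x^{2} e^{t} e^{t x}]:  B C - 6 = 0
  [t^{2} e^{t} e^{2 t x}]:  B C^{2} - 12 = 0
  [t^{2} e^{2 t} e^{t x}]:  B^{2} C - 18 = 0
  [t^{4} e^{t} e^{t x}]:  A B C - 12 = 0
  [e^{2 t}]:  B^{2} - 9 = 0
Solving: A = 2, B = 3, C = 2.
Check against the point condition:
  u(0, 0) = 5  ⟹  B + C = 5  ✓
Hence u(x, t) = 2 t^{2} + 3 e^{t} + 2 e^{t x}.

Answer: u(x, t) = 2 t^{2} + 3 e^{t} + 2 e^{t x}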